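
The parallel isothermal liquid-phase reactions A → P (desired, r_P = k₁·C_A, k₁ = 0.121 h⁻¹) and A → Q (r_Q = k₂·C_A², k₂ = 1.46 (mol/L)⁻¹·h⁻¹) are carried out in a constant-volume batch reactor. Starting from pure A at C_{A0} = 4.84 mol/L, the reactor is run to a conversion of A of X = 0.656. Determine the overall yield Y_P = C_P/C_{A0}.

0.0177

C_A = C_{A0}(1−X) = 1.665 mol/L.
Along a PFR/batch, dC_P/dC_A = −r_P/(r_P+r_Q) = −k₁/(k₁+k₂·C_A).
Integrating from C_{A0} to C_A: C_P = (0.121/1.46)·ln[(0.121+1.46·4.84)/(0.121+1.46·1.66)] = 0.08288·ln(7.187/2.552) = 0.08582 mol/L.
Y_P = C_P/C_{A0} = 0.08582/4.84 = 0.0177.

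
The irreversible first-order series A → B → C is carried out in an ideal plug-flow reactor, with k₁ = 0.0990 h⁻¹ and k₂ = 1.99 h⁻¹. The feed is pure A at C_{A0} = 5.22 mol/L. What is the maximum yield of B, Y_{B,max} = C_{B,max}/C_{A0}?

0.0425

Evaluating C_B at τ_opt = ln(k₂/k₁)/(k₂−k₁) gives C_{B,max}/C_{A0} = (k₁/k₂)^[k₂/(k₂−k₁)].
= (0.0990/1.99)^(1.99/(1.99−0.0990)) = (0.04975)^(1.052) = 0.04252.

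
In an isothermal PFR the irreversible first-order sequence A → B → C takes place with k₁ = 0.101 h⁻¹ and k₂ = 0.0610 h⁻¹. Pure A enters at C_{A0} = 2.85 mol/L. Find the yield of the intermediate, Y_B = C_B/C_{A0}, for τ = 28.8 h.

0.298

Solving the coupled first-order balances gives C_B(τ) = [k₁/(k₂−k₁)]·C_{A0}·(e^(−k₁τ) − e^(−k₂τ)).
e^(−k₁τ) = e^(−0.101×28.8) = e^(−2.909) = 0.05454; e^(−k₂τ) = e^(−1.757) = 0.1726.
C_B = 0.101×2.85/(0.0610−0.101) × (0.05454−0.1726) = (-7.196)×(-0.1181) = 0.8496 mol/L.
Y_B = C_B/C_{A0} = 0.8496/2.85 = 0.298.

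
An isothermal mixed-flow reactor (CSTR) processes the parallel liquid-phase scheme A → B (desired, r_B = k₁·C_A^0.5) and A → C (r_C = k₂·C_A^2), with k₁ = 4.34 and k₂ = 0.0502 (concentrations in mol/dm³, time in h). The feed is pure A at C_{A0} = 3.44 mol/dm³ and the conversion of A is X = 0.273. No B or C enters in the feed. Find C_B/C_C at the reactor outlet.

21.9

Exit C_A = C_{A0}(1−X) = 3.44×0.727 = 2.501 mol/dm³.
A CSTR operates uniformly at the exit composition, giving r_B = 6.863 and r_C = 0.3140 (each k·C_A^n at C_A = 2.501).
Overall selectivity = C_B/C_C = r_Bτ/(r_Cτ) = r_B/r_C = 21.9.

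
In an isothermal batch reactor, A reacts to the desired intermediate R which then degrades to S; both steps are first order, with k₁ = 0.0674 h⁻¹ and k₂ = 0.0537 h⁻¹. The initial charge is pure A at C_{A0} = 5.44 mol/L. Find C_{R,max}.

At the optimum, C_{R,max}/C_{A0} = (k₁/k₂)^[k₂/(k₂−k₁)].
= (0.0674/0.0537)^(0.0537/(0.0537−0.0674)) = (1.255)^(-3.920) = 0.4104.
C_{R,max} = 0.4104×5.44 = 2.23 mol/L.

2.23 mol/L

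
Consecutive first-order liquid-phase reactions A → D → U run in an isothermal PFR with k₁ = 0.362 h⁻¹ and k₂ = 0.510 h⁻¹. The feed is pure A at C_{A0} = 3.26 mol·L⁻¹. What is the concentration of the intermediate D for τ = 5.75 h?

For first-order series with pure A initially, C_D(τ) = k₁C_{A0}/(k₂−k₁)·(e^(−k₁τ) − e^(−k₂τ)).
e^(−k₁τ) = e^(−0.362×5.75) = e^(−2.082) = 0.1247; e^(−k₂τ) = e^(−2.933) = 0.05326.
C_D = 0.362×3.26/(0.510−0.362) × (0.1247−0.05326) = 7.974×0.07148 = 0.5700 mol·L⁻¹.

0.570 mol·L⁻¹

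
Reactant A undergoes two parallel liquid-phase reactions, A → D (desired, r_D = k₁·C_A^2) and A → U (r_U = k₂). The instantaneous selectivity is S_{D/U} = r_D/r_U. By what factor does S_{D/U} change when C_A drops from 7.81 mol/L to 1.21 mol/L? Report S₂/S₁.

0.0240

S_{D/U} = (k₁/k₂)·C_A^2, so S₂/S₁ = (C_{A,2}/C_{A,1})^2.
= (1.21/7.81)^2 = (0.1549)^2 = 0.0240.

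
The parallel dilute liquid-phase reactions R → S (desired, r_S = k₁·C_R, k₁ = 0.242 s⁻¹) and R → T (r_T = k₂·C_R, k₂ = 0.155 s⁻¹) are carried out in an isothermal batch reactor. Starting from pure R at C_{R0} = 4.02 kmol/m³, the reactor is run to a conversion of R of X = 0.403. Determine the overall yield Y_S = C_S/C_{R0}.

C_R = C_{R0}(1−X) = 2.400 kmol/m³.
Both paths are first order in R, so the instantaneous fraction to S is constant: dC_S/d(−C_R) = k₁/(k₁+k₂) = 0.6096.
C_S = 0.6096·(C_{R0}−C_R) = 0.6096×1.620 = 0.988 kmol/m³.
Y_S = C_S/C_{R0} = 0.9875/4.02 = 0.246.

0.246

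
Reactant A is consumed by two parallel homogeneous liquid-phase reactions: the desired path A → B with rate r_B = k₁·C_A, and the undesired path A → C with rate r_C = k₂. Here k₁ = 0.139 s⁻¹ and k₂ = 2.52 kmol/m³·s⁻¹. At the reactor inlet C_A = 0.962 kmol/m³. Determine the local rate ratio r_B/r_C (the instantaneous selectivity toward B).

0.0531

S_{B/C} = r_B/r_C = (k₁·C_A)/(k₂) = (k₁/k₂)·C_A.
= (0.139×0.9620) / (2.52) = 0.1337/2.520 = 0.0531.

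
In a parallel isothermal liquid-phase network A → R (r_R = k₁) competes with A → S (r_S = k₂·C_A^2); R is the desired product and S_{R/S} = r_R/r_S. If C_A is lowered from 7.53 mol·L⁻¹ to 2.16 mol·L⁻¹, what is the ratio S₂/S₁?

S_{R/S} = (k₁/k₂)·C_A^-2, so S₂/S₁ = (C_{A,2}/C_{A,1})^-2.
= (2.16/7.53)^(-2) = (0.2869)^(-2) = 12.2.
Selectivity toward R rises as C_A falls — low-concentration operation is favoured.

12.2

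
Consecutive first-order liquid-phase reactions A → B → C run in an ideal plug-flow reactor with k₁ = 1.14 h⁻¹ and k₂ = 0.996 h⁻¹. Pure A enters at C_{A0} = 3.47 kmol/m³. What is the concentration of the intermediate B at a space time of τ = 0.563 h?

For first-order series with pure A initially, C_B(τ) = k₁C_{A0}/(k₂−k₁)·(e^(−k₁τ) − e^(−k₂τ)).
e^(−k₁τ) = e^(−1.14×0.563) = e^(−0.6418) = 0.5263; e^(−k₂τ) = e^(−0.5607) = 0.5708.
C_B = 1.14×3.47/(0.996−1.14) × (0.5263−0.5708) = (-27.47)×(-0.04445) = 1.221 kmol/m³.

1.22 kmol/m³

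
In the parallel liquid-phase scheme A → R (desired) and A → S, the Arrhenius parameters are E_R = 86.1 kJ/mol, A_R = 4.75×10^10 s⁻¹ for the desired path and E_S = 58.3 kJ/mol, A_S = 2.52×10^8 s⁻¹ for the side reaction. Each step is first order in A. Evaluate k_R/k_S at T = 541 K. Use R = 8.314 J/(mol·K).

k_R/k_S = (A_R/A_S)·exp[−(E_R−E_S)/(RT)] = (A_R/A_S)·exp[(E_S−E_R)/(RT)].
(E_S−E_R)/(RT) = (58.3−86.1)×10³/(8.314×541) = -27800/4498 = -6.181.
k_R/k_S = (4.75×10^10/2.52×10^8)·exp(-6.181) = 188.5 × 0.002069 = 0.390.

0.390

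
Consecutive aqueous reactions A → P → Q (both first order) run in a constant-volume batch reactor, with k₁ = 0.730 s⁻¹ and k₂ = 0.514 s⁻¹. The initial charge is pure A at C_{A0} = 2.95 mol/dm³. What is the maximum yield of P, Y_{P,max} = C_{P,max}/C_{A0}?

For a first-order series the maximum intermediate yield is C_{P,max}/C_{A0} = (k₁/k₂)^[k₂/(k₂−k₁)].
= (0.730/0.514)^(0.514/(0.514−0.730)) = (1.420)^(-2.380) = 0.4340.

0.434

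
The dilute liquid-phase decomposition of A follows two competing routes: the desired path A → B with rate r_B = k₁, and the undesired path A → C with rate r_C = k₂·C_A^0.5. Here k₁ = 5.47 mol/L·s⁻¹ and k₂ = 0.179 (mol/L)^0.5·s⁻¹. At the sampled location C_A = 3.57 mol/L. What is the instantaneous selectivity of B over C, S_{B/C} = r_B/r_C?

S_{B/C} = r_B/r_C = (k₁)/(k₂·C_A^0.5) = (k₁/k₂)·C_A^-0.5.
= (5.47) / (0.179×3.570^0.5) = 5.470/0.3382 = 16.2.
The undesired path is higher order in A, so low C_A (CSTR or dilute feed) favours B.

16.2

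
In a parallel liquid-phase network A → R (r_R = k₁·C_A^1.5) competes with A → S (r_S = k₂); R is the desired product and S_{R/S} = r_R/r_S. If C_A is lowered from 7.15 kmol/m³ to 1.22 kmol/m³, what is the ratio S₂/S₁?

0.0705

S_{R/S} = (k₁/k₂)·C_A^1.5, so S₂/S₁ = (C_{A,2}/C_{A,1})^1.5.
= (1.22/7.15)^1.5 = (0.1706)^1.5 = 0.0705.
Selectivity toward R falls as C_A falls — high-concentration operation is favoured.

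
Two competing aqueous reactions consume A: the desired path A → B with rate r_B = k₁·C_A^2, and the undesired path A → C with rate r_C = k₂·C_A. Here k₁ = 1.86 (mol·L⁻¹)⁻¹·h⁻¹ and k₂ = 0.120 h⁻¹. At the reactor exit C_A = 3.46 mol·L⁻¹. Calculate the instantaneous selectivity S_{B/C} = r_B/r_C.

S_{B/C} = r_B/r_C = (k₁·C_A^2)/(k₂·C_A) = (k₁/k₂)·C_A.
= (1.86×3.460^2) / (0.120×3.460) = 22.27/0.4152 = 53.6.

53.6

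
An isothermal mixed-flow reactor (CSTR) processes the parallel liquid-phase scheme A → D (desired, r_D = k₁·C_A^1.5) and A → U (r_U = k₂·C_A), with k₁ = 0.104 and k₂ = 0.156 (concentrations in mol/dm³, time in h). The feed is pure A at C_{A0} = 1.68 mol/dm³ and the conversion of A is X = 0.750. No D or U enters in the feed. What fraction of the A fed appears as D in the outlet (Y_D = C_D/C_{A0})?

Exit C_A = C_{A0}(1−X) = 1.68×0.250 = 0.4200 mol/dm³.
In a CSTR the entire volume is at exit conditions, so r_D = 0.104×0.4200^1.5 = 0.02831 and r_U = 0.156×0.4200 = 0.06552.
Fraction of consumed A going to D: r_D/(r_D+r_U) = 0.3017.
C_D = 0.3017·C_{A0}·X = 0.3017×1.68×0.750 = 0.380 mol/dm³; Y_D = C_D/C_{A0} = 0.226.

0.226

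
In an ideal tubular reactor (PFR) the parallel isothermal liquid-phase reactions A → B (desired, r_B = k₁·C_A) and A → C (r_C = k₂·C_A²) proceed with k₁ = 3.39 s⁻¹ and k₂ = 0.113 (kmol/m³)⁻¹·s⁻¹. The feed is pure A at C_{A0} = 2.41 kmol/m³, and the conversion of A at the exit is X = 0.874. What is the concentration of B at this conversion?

C_A = C_{A0}(1−X) = 0.3037 kmol/m³.
Along a PFR/batch, dC_B/dC_A = −r_B/(r_B+r_C) = −k₁/(k₁+k₂·C_A).
Integrating from C_{A0} to C_A: C_B = (3.39/0.113)·ln[(3.39+0.113·2.41)/(3.39+0.113·0.304)] = 30.00·ln(3.662/3.424) = 2.016 kmol/m³.

2.02 kmol/m³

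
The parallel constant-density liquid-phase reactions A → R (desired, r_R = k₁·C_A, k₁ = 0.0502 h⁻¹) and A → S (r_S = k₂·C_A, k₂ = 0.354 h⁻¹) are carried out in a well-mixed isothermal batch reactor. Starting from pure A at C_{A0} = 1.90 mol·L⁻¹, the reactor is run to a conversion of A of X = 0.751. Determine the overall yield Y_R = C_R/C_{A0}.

0.0933

C_A = C_{A0}(1−X) = 0.4731 mol·L⁻¹.
Both paths are first order in A, so the instantaneous fraction to R is constant: dC_R/d(−C_A) = k₁/(k₁+k₂) = 0.1242.
C_R = 0.1242·(C_{A0}−C_A) = 0.1242×1.427 = 0.177 mol·L⁻¹.
Y_R = C_R/C_{A0} = 0.1772/1.90 = 0.0933.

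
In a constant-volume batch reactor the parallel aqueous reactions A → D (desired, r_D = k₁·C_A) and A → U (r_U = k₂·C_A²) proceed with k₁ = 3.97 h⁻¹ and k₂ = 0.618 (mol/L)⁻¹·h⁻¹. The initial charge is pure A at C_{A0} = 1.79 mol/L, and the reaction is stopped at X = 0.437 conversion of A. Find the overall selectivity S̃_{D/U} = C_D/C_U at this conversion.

C_A = C_{A0}(1−X) = 1.008 mol/L.
Along a PFR/batch, dC_D/dC_A = −r_D/(r_D+r_U) = −k₁/(k₁+k₂·C_A).
Integrating from C_{A0} to C_A: C_D = (3.97/0.618)·ln[(3.97+0.618·1.79)/(3.97+0.618·1.01)] = 6.424·ln(5.076/4.593) = 0.6429 mol/L.
C_U = (C_{A0}−C_A)−C_D = 0.1393 mol/L; S̃_{D/U} = 0.6429/0.1393 = 4.61.

4.61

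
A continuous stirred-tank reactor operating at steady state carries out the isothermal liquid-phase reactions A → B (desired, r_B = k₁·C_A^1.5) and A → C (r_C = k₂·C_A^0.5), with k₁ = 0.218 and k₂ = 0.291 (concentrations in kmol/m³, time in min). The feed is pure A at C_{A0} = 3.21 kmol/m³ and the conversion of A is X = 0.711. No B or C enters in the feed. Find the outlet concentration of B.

Exit C_A = C_{A0}(1−X) = 3.21×0.289 = 0.9277 kmol/m³.
Rates in a CSTR are evaluated at the outlet concentration: r_B = 0.218×0.9277^1.5 = 0.1948, r_C = 0.291×0.9277^0.5 = 0.2803.
Fraction of consumed A going to B: r_B/(r_B+r_C) = 0.4100.
C_B = 0.4100·C_{A0}·X = 0.4100×3.21×0.711 = 0.936 kmol/m³.

0.936 kmol/m³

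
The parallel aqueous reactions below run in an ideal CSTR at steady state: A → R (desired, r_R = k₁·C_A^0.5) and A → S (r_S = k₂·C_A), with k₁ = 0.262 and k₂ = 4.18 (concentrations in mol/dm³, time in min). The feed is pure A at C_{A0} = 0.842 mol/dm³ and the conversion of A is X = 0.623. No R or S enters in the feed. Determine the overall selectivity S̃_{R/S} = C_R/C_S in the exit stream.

0.111

Exit C_A = C_{A0}(1−X) = 0.842×0.377 = 0.3174 mol/dm³.
In a CSTR the entire volume is at exit conditions, so r_R = 0.262×0.3174^0.5 = 0.1476 and r_S = 4.18×0.3174 = 1.327.
Overall selectivity = C_R/C_S = r_Rτ/(r_Sτ) = r_R/r_S = 0.111.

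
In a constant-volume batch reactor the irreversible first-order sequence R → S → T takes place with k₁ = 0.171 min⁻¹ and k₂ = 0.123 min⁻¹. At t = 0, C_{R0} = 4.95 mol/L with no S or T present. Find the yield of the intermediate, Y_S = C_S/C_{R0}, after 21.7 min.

The intermediate concentration in a first-order A→B→C sequence is C_S = k₁C_{R0}(e^(−k₁t) − e^(−k₂t))/(k₂−k₁).
e^(−k₁t) = e^(−0.171×21.7) = e^(−3.711) = 0.02446; e^(−k₂t) = e^(−2.669) = 0.06931.
C_S = 0.171×4.95/(0.123−0.171) × (0.02446−0.06931) = (-17.63)×(-0.04485) = 0.7910 mol/L.
Y_S = C_S/C_{R0} = 0.7910/4.95 = 0.160.

0.160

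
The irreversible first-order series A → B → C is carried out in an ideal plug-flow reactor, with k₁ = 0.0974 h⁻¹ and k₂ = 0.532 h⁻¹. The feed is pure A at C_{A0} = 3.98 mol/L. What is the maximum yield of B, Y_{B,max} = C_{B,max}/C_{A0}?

At the optimum, C_{B,max}/C_{A0} = (k₁/k₂)^[k₂/(k₂−k₁)].
= (0.0974/0.532)^(0.532/(0.532−0.0974)) = (0.1831)^(1.224) = 0.1251.

0.125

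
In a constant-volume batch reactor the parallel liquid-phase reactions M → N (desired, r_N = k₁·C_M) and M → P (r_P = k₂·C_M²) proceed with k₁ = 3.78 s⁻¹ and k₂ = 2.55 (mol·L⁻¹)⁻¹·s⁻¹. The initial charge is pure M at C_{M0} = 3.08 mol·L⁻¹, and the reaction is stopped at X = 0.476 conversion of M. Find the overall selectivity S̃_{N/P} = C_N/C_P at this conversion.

C_M = C_{M0}(1−X) = 1.614 mol·L⁻¹.
Along a PFR/batch, dC_N/dC_M = −r_N/(r_N+r_P) = −k₁/(k₁+k₂·C_M).
Integrating from C_{M0} to C_M: C_N = (3.78/2.55)·ln[(3.78+2.55·3.08)/(3.78+2.55·1.61)] = 1.482·ln(11.63/7.895) = 0.5746 mol·L⁻¹.
C_P = (C_{M0}−C_M)−C_N = 0.8915 mol·L⁻¹; S̃_{N/P} = 0.5746/0.8915 = 0.645.

0.645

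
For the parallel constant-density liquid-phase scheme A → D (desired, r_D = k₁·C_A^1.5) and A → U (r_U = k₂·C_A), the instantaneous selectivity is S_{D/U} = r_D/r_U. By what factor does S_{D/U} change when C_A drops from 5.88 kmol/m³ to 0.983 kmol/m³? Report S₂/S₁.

S_{D/U} = (k₁/k₂)·C_A^0.5, so S₂/S₁ = (C_{A,2}/C_{A,1})^0.5.
= (0.983/5.88)^0.5 = (0.1672)^0.5 = 0.409.

0.409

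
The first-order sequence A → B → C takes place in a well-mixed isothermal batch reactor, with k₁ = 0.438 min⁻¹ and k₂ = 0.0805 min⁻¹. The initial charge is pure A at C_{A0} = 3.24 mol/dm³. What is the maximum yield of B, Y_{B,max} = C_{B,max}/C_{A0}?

For a first-order series the maximum intermediate yield is C_{B,max}/C_{A0} = (k₁/k₂)^[k₂/(k₂−k₁)].
= (0.438/0.0805)^(0.0805/(0.0805−0.438)) = (5.441)^(-0.2252) = 0.6829.

0.683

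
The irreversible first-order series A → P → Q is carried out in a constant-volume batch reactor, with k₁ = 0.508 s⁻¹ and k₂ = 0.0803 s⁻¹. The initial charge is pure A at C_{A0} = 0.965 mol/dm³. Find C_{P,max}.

Evaluating C_P at t_opt = ln(k₂/k₁)/(k₂−k₁) gives C_{P,max}/C_{A0} = (k₁/k₂)^[k₂/(k₂−k₁)].
= (0.508/0.0803)^(0.0803/(0.0803−0.508)) = (6.326)^(-0.1877) = 0.7073.
C_{P,max} = 0.7073×0.965 = 0.683 mol/dm³.

0.683 mol/dm³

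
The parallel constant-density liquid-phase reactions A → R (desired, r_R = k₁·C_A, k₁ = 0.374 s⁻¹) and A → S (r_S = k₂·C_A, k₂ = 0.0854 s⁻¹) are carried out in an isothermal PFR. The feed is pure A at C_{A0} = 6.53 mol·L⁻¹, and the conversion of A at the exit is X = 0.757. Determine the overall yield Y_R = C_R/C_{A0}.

0.616

C_A = C_{A0}(1−X) = 1.587 mol·L⁻¹.
Both paths are first order in A, so the instantaneous fraction to R is constant: dC_R/d(−C_A) = k₁/(k₁+k₂) = 0.8141.
C_R = 0.8141·(C_{A0}−C_A) = 0.8141×4.943 = 4.02 mol·L⁻¹.
Y_R = C_R/C_{A0} = 4.024/6.53 = 0.616.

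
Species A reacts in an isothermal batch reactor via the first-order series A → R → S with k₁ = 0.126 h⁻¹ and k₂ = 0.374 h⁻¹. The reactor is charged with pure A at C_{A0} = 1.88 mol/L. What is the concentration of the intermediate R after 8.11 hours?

The intermediate concentration in a first-order A→B→C sequence is C_R = k₁C_{A0}(e^(−k₁t) − e^(−k₂t))/(k₂−k₁).
e^(−k₁t) = e^(−0.126×8.11) = e^(−1.022) = 0.3599; e^(−k₂t) = e^(−3.033) = 0.04816.
C_R = 0.126×1.88/(0.374−0.126) × (0.3599−0.04816) = 0.9552×0.3118 = 0.2978 mol/L.

0.298 mol/L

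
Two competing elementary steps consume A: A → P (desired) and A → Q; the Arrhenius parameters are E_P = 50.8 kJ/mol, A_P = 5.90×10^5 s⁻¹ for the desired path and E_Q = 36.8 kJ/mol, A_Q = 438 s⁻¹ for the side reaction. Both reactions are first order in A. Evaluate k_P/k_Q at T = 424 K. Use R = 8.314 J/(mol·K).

25.4

Since both paths have the same order in A, the concentration cancels and S_{P/Q} = k_P/k_Q = (A_P/A_Q)·exp[(E_Q−E_P)/(RT)].
(E_Q−E_P)/(RT) = (36.8−50.8)×10³/(8.314×424) = -14000/3525 = -3.971.
k_P/k_Q = (5.90×10^5/438)·exp(-3.971) = 1347 × 0.01885 = 25.4.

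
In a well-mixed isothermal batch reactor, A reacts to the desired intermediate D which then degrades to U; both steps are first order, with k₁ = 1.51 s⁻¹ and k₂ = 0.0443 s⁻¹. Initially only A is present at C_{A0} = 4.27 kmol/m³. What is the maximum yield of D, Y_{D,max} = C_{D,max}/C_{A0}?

0.899

At the optimum, C_{D,max}/C_{A0} = (k₁/k₂)^[k₂/(k₂−k₁)].
= (1.51/0.0443)^(0.0443/(0.0443−1.51)) = (34.09)^(-0.03022) = 0.8988.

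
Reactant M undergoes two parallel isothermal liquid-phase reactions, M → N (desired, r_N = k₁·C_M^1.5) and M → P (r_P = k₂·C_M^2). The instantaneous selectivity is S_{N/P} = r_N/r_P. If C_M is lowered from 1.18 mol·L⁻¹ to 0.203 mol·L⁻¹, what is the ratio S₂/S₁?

2.41

S_{N/P} = (k₁/k₂)·C_M^-0.5, so S₂/S₁ = (C_{M,2}/C_{M,1})^-0.5.
= (0.203/1.18)^(-0.5) = (0.1720)^(-0.5) = 2.41.
Selectivity toward N rises as C_M falls — low-concentration operation is favoured.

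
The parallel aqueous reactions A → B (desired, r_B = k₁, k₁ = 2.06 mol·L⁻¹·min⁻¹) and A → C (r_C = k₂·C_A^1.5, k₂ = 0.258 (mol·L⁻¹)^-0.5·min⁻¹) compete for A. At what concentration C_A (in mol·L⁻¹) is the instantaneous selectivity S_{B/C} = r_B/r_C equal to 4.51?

S_{B/C} = (k₁/k₂)·C_A^-1.5 ⇒ C_A = (S·k₂/k₁)^(1/(-1.5)).
= (4.51×0.258/2.06)^(-0.6667) = (0.5648)^(-0.6667) = 1.46 mol·L⁻¹.

1.46 mol·L⁻¹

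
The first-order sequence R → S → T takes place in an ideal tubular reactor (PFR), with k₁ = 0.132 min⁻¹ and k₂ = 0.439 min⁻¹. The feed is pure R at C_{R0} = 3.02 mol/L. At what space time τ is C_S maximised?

Setting dC_S/dτ = 0 gives τ_opt = ln(k₂/k₁)/(k₂−k₁).
= ln(0.439/0.132)/(0.439−0.132) = ln(3.326)/0.3070 = 1.202/0.3070 = 3.91 min.

3.91 min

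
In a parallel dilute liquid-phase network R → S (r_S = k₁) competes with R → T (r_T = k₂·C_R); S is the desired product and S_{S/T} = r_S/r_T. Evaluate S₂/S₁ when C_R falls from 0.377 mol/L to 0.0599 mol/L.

S_{S/T} = (k₁/k₂)·C_R⁻¹, so S₂/S₁ = (C_{R,2}/C_{R,1})⁻¹.
= 0.377/0.0599 = 6.29.
Selectivity toward S rises as C_R falls — low-concentration operation is favoured.

6.29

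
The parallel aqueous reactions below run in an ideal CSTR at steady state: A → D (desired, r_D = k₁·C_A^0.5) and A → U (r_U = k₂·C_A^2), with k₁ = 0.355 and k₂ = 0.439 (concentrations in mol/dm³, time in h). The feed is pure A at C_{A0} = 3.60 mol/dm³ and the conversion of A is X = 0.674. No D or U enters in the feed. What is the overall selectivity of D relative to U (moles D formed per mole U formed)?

0.636

Exit C_A = C_{A0}(1−X) = 3.60×0.326 = 1.174 mol/dm³.
Rates in a CSTR are evaluated at the outlet concentration: r_D = 0.355×1.174^0.5 = 0.3846, r_U = 0.439×1.174^2 = 0.6047.
Overall selectivity = C_D/C_U = r_Dτ/(r_Uτ) = r_D/r_U = 0.636.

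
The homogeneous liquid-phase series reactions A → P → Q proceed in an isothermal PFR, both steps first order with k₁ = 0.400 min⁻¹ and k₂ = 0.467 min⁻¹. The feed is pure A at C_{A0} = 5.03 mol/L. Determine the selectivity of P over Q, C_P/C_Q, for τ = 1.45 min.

The intermediate concentration in a first-order A→B→C sequence is C_P = k₁C_{A0}(e^(−k₁τ) − e^(−k₂τ))/(k₂−k₁).
e^(−k₁τ) = e^(−0.400×1.45) = e^(−0.5800) = 0.5599; e^(−k₂τ) = e^(−0.6772) = 0.5081.
C_P = 0.400×5.03/(0.467−0.400) × (0.5599−0.5081) = 30.03×0.05184 = 1.557 mol/L.
C_A = C_{A0}e^(−k₁τ) = 2.816 mol/L, so C_Q = C_{A0}−C_A−C_P = 0.6571 mol/L; C_P/C_Q = 2.37.

2.37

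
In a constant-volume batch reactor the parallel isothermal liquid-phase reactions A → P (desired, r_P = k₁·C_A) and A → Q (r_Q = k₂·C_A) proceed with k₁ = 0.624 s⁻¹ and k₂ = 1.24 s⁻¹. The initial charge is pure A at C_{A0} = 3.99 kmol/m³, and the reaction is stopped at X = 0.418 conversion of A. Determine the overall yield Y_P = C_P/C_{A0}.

0.140

C_A = C_{A0}(1−X) = 2.322 kmol/m³.
Both paths are first order in A, so the instantaneous fraction to P is constant: dC_P/d(−C_A) = k₁/(k₁+k₂) = 0.3348.
C_P = 0.3348·(C_{A0}−C_A) = 0.3348×1.668 = 0.558 kmol/m³.
Y_P = C_P/C_{A0} = 0.5583/3.99 = 0.140.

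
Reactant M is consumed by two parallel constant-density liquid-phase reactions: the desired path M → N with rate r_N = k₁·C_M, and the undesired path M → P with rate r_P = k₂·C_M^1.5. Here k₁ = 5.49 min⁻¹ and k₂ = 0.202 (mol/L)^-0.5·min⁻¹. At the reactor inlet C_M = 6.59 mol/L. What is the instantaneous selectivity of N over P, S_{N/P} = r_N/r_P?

10.6

S_{N/P} = r_N/r_P = (k₁·C_M)/(k₂·C_M^1.5) = (k₁/k₂)·C_M^-0.5.
= (5.49×6.590) / (0.202×6.590^1.5) = 36.18/3.417 = 10.6.
The undesired path is higher order in M, so low C_M (CSTR or dilute feed) favours N.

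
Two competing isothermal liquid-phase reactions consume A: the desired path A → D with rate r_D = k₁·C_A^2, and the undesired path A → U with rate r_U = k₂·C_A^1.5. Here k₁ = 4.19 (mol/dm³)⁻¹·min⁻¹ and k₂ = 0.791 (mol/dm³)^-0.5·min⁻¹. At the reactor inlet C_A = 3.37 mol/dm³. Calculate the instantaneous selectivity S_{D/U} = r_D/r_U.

S_{D/U} = r_D/r_U = (k₁·C_A^2)/(k₂·C_A^1.5) = (k₁/k₂)·C_A^0.5.
= (4.19×3.370^2) / (0.791×3.370^1.5) = 47.59/4.894 = 9.72.
Since the desired path is higher order in A, keeping C_A high (PFR or concentrated feed) favours D.

9.72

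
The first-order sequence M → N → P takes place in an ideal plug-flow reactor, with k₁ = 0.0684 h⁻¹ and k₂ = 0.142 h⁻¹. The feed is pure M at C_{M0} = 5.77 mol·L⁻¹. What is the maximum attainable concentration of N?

1.41 mol·L⁻¹

Evaluating C_N at τ_opt = ln(k₂/k₁)/(k₂−k₁) gives C_{N,max}/C_{M0} = (k₁/k₂)^[k₂/(k₂−k₁)].
= (0.0684/0.142)^(0.142/(0.142−0.0684)) = (0.4817)^(1.929) = 0.2443.
C_{N,max} = 0.2443×5.77 = 1.41 mol·L⁻¹.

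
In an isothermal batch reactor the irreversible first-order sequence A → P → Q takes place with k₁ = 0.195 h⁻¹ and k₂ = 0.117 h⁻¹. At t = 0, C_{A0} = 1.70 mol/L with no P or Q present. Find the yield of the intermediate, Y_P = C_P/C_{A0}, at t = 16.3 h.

0.267

Solving the coupled first-order balances gives C_P(t) = [k₁/(k₂−k₁)]·C_{A0}·(e^(−k₁t) − e^(−k₂t)).
e^(−k₁t) = e^(−0.195×16.3) = e^(−3.179) = 0.04165; e^(−k₂t) = e^(−1.907) = 0.1485.
C_P = 0.195×1.70/(0.117−0.195) × (0.04165−0.1485) = (-4.250)×(-0.1069) = 0.4542 mol/L.
Y_P = C_P/C_{A0} = 0.4542/1.70 = 0.267.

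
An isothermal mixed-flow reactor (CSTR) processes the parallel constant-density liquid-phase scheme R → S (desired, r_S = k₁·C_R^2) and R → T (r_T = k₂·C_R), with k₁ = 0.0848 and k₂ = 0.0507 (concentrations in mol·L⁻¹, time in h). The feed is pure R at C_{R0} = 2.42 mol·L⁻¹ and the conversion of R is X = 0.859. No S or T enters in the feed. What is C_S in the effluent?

0.755 mol·L⁻¹

Exit C_R = C_{R0}(1−X) = 2.42×0.141 = 0.3412 mol·L⁻¹.
A CSTR operates uniformly at the exit composition, giving r_S = 0.009873 and r_T = 0.01730 (each k·C_R^n at C_R = 0.3412).
Fraction of consumed R going to S: r_S/(r_S+r_T) = 0.3633.
C_S = 0.3633·C_{R0}·X = 0.3633×2.42×0.859 = 0.755 mol·L⁻¹.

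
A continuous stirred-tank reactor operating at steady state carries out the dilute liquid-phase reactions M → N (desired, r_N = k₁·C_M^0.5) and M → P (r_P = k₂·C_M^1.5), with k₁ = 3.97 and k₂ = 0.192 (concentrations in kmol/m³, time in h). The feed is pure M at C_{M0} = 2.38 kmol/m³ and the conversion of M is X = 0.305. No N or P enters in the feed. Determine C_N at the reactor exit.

Exit C_M = C_{M0}(1−X) = 2.38×0.695 = 1.654 kmol/m³.
Rates in a CSTR are evaluated at the outlet concentration: r_N = 3.97×1.654^0.5 = 5.106, r_P = 0.192×1.654^1.5 = 0.4085.
Fraction of consumed M going to N: r_N/(r_N+r_P) = 0.9259.
C_N = 0.9259·C_{M0}·X = 0.9259×2.38×0.305 = 0.672 kmol/m³.

0.672 kmol/m³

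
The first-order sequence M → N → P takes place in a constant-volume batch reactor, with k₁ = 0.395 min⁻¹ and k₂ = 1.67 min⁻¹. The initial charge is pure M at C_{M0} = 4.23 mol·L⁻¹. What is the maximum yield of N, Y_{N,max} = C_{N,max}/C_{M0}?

0.151

At the optimum, C_{N,max}/C_{M0} = (k₁/k₂)^[k₂/(k₂−k₁)].
= (0.395/1.67)^(1.67/(1.67−0.395)) = (0.2365)^(1.310) = 0.1513.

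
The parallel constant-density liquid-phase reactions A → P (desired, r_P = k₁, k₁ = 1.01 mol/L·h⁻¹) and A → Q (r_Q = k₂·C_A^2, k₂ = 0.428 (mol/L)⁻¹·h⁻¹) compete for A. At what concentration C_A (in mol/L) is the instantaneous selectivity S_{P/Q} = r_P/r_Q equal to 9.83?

0.490 mol/L

S_{P/Q} = (k₁/k₂)·C_A^-2 ⇒ C_A = (S·k₂/k₁)^(-0.5).
= (9.83×0.428/1.01)^(-0.5) = (4.166)^(-0.5) = 0.490 mol/L.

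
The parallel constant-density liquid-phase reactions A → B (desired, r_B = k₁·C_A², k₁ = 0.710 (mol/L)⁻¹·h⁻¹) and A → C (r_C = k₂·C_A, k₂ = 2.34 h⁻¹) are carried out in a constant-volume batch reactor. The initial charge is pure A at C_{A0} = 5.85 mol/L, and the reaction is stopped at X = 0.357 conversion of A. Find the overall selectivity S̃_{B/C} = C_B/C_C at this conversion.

1.44

C_A = C_{A0}(1−X) = 3.762 mol/L.
Along a PFR/batch, dC_C/dC_A = −r_C/(r_B+r_C) = −k₂/(k₂+k₁·C_A).
Integrating from C_{A0} to C_A: C_C = (2.34/0.710)·ln[(2.34+0.710·5.85)/(2.34+0.710·3.76)] = 3.296·ln(6.493/5.011) = 0.8544 mol/L.
Then C_B = (C_{A0}−C_A) − C_C = 2.088 − 0.8544 = 1.234 mol/L.
S̃_{B/C} = C_B/C_C = 1.234/0.8544 = 1.44.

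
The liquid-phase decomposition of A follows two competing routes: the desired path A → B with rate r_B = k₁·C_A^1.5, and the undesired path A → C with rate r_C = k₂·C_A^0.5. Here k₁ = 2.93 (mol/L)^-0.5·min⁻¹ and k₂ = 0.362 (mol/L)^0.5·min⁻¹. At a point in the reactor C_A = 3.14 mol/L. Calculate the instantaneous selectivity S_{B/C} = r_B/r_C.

25.4

S_{B/C} = r_B/r_C = (k₁·C_A^1.5)/(k₂·C_A^0.5) = (k₁/k₂)·C_A.
= (2.93×3.140^1.5) / (0.362×3.140^0.5) = 16.30/0.6415 = 25.4.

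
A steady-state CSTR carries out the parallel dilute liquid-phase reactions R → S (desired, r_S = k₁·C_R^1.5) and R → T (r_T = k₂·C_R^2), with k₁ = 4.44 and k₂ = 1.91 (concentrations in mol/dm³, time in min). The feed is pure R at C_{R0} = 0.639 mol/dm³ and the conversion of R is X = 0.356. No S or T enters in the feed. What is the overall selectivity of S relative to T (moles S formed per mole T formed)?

3.62

Exit C_R = C_{R0}(1−X) = 0.639×0.644 = 0.4115 mol/dm³.
In a CSTR the entire volume is at exit conditions, so r_S = 4.44×0.4115^1.5 = 1.172 and r_T = 1.91×0.4115^2 = 0.3234.
Overall selectivity = C_S/C_T = r_Sτ/(r_Tτ) = r_S/r_T = 3.62.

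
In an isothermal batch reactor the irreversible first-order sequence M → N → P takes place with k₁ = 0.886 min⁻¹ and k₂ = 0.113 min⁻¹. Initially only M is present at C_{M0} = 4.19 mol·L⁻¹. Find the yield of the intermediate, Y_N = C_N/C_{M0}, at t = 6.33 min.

0.556

The intermediate concentration in a first-order A→B→C sequence is C_N = k₁C_{M0}(e^(−k₁t) − e^(−k₂t))/(k₂−k₁).
e^(−k₁t) = e^(−0.886×6.33) = e^(−5.608) = 0.003667; e^(−k₂t) = e^(−0.7153) = 0.4891.
C_N = 0.886×4.19/(0.113−0.886) × (0.003667−0.4891) = (-4.803)×(-0.4854) = 2.331 mol·L⁻¹.
Y_N = C_N/C_{M0} = 2.331/4.19 = 0.556.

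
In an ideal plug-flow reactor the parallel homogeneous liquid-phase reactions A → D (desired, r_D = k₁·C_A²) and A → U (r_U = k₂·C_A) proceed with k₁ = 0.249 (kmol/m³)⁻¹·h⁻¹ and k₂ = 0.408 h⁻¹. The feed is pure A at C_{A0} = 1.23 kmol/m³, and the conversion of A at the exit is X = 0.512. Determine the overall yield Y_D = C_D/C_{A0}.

0.182

C_A = C_{A0}(1−X) = 0.6002 kmol/m³.
Along a PFR/batch, dC_U/dC_A = −r_U/(r_D+r_U) = −k₂/(k₂+k₁·C_A).
Integrating from C_{A0} to C_A: C_U = (0.408/0.249)·ln[(0.408+0.249·1.23)/(0.408+0.249·0.600)] = 1.639·ln(0.7143/0.5575) = 0.4061 kmol/m³.
Then C_D = (C_{A0}−C_A) − C_U = 0.6298 − 0.4061 = 0.2236 kmol/m³.
Y_D = C_D/C_{A0} = 0.2236/1.23 = 0.182.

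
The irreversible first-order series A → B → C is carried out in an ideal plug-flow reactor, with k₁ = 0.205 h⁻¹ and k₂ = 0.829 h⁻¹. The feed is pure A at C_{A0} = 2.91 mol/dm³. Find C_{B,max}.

For a first-order series the maximum intermediate yield is C_{B,max}/C_{A0} = (k₁/k₂)^[k₂/(k₂−k₁)].
= (0.205/0.829)^(0.829/(0.829−0.205)) = (0.2473)^(1.329) = 0.1563.
C_{B,max} = 0.1563×2.91 = 0.455 mol/dm³.

0.455 mol/dm³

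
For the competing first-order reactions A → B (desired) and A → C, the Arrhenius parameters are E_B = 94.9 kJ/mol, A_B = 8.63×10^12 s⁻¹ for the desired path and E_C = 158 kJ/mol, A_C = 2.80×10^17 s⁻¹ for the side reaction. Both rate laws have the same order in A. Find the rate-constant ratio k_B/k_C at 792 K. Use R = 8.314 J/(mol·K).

Since both paths have the same order in A, the concentration cancels and S_{B/C} = k_B/k_C = (A_B/A_C)·exp[(E_C−E_B)/(RT)].
(E_C−E_B)/(RT) = (158−94.9)×10³/(8.314×792) = 63100/6585 = 9.583.
k_B/k_C = (8.63×10^12/2.80×10^17)·exp(9.583) = 3.082×10^-5 × 14514 = 0.447.

0.447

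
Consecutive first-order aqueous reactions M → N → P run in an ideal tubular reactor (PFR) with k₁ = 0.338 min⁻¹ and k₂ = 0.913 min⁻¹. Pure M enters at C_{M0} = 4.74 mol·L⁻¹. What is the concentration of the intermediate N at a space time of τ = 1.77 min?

For first-order series with pure M initially, C_N(τ) = k₁C_{M0}/(k₂−k₁)·(e^(−k₁τ) − e^(−k₂τ)).
e^(−k₁τ) = e^(−0.338×1.77) = e^(−0.5983) = 0.5498; e^(−k₂τ) = e^(−1.616) = 0.1987.
C_N = 0.338×4.74/(0.913−0.338) × (0.5498−0.1987) = 2.786×0.3511 = 0.9782 mol·L⁻¹.

0.978 mol·L⁻¹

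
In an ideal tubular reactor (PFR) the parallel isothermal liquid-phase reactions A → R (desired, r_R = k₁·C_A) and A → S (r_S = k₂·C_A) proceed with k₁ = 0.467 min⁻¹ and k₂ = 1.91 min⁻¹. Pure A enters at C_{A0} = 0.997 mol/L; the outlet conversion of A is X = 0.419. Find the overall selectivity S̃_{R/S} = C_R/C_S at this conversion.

C_A = C_{A0}(1−X) = 0.5793 mol/L.
Both paths are first order in A, so the instantaneous fraction to R is constant: dC_R/d(−C_A) = k₁/(k₁+k₂) = 0.1965.
C_R = 0.1965·(C_{A0}−C_A) = 0.1965×0.4177 = 0.0821 mol/L.
C_S = (C_{A0}−C_A)−C_R = 0.3357 mol/L; S̃_{R/S} = 0.08207/0.3357 = 0.245.

0.245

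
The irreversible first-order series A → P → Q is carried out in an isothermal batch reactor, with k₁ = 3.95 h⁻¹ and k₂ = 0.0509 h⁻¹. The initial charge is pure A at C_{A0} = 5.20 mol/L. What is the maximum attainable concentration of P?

At the optimum, C_{P,max}/C_{A0} = (k₁/k₂)^[k₂/(k₂−k₁)].
= (3.95/0.0509)^(0.0509/(0.0509−3.95)) = (77.60)^(-0.01305) = 0.9448.
C_{P,max} = 0.9448×5.20 = 4.91 mol/L.

4.91 mol/L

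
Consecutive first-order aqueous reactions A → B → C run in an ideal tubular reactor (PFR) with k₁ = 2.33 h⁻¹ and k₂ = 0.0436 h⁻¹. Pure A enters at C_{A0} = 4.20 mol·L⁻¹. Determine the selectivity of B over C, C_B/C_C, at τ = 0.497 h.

77.2

The intermediate concentration in a first-order A→B→C sequence is C_B = k₁C_{A0}(e^(−k₁τ) − e^(−k₂τ))/(k₂−k₁).
e^(−k₁τ) = e^(−2.33×0.497) = e^(−1.158) = 0.3141; e^(−k₂τ) = e^(−0.02167) = 0.9786.
C_B = 2.33×4.20/(0.0436−2.33) × (0.3141−0.9786) = (-4.280)×(-0.6645) = 2.844 mol·L⁻¹.
C_A = C_{A0}e^(−k₁τ) = 1.319 mol·L⁻¹, so C_C = C_{A0}−C_A−C_B = 0.03681 mol·L⁻¹; C_B/C_C = 77.2.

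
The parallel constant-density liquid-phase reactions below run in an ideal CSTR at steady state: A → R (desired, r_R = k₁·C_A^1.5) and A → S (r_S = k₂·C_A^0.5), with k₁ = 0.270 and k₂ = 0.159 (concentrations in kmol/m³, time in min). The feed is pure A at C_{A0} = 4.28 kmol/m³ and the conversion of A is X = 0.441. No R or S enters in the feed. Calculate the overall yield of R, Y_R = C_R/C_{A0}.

0.354

Exit C_A = C_{A0}(1−X) = 4.28×0.559 = 2.393 kmol/m³.
A CSTR operates uniformly at the exit composition, giving r_R = 0.9992 and r_S = 0.2459 (each k·C_A^n at C_A = 2.393).
Fraction of consumed A going to R: r_R/(r_R+r_S) = 0.8025.
C_R = 0.8025·C_{A0}·X = 0.8025×4.28×0.441 = 1.51 kmol/m³; Y_R = C_R/C_{A0} = 0.354.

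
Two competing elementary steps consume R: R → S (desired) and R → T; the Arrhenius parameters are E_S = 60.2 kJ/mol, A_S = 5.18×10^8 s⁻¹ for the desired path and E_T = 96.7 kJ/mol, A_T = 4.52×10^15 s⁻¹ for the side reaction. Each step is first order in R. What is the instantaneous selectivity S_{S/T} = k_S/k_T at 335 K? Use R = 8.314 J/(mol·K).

0.0563

k_S/k_T = (A_S/A_T)·exp[−(E_S−E_T)/(RT)] = (A_S/A_T)·exp[(E_T−E_S)/(RT)].
(E_T−E_S)/(RT) = (96.7−60.2)×10³/(8.314×335) = 36500/2785 = 13.11.
k_S/k_T = (5.18×10^8/4.52×10^15)·exp(13.11) = 1.146×10^-7 × 4.914×10^5 = 0.0563.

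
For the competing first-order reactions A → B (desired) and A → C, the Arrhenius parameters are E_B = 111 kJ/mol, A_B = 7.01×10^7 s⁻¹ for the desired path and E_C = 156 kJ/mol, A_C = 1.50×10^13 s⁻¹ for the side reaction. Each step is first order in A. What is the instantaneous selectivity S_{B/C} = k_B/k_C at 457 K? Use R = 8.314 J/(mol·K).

k_B/k_C = (A_B/A_C)·exp[−(E_B−E_C)/(RT)] = (A_B/A_C)·exp[(E_C−E_B)/(RT)].
(E_C−E_B)/(RT) = (156−111)×10³/(8.314×457) = 45000/3799 = 11.84.
k_B/k_C = (7.01×10^7/1.50×10^13)·exp(11.84) = 4.673×10^-6 × 1.392×10^5 = 0.651.
Since E_B < E_C, lowering the temperature improves selectivity toward B.

0.651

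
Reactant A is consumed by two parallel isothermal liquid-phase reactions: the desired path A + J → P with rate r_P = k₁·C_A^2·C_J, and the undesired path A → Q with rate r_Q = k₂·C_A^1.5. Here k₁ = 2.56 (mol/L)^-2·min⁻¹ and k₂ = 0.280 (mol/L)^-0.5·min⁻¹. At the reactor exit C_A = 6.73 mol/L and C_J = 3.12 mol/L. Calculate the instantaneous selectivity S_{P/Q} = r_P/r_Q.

S_{P/Q} = r_P/r_Q = (k₁·C_A^2·C_J)/(k₂·C_A^1.5) = (k₁/k₂)·C_A^0.5·C_J.
= (2.56×6.730^2×3.120) / (0.280×6.730^1.5) = 361.8/4.889 = 74.0.

74.0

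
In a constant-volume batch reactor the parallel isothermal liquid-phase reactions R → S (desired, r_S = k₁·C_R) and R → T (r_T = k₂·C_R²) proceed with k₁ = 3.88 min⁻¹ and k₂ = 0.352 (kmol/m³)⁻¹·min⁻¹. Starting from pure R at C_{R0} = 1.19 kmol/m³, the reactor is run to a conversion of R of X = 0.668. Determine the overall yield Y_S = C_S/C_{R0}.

C_R = C_{R0}(1−X) = 0.3951 kmol/m³.
Along a PFR/batch, dC_S/dC_R = −r_S/(r_S+r_T) = −k₁/(k₁+k₂·C_R).
Integrating from C_{R0} to C_R: C_S = (3.88/0.352)·ln[(3.88+0.352·1.19)/(3.88+0.352·0.395)] = 11.02·ln(4.299/4.019) = 0.7419 kmol/m³.
Y_S = C_S/C_{R0} = 0.7419/1.19 = 0.623.

0.623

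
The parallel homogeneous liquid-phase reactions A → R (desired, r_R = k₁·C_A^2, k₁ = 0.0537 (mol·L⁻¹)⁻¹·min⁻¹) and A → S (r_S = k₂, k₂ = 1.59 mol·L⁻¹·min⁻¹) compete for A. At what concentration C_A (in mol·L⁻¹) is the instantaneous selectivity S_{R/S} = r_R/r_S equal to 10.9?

S_{R/S} = (k₁/k₂)·C_A^2 ⇒ C_A = (S·k₂/k₁)^(0.5).
= (10.9×1.59/0.0537)^(0.5) = (322.7)^(0.5) = 18.0 mol·L⁻¹.

18.0 mol·L⁻¹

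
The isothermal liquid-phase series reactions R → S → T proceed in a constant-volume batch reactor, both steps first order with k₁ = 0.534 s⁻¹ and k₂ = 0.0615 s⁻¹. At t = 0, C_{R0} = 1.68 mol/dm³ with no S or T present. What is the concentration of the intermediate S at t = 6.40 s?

The intermediate concentration in a first-order A→B→C sequence is C_S = k₁C_{R0}(e^(−k₁t) − e^(−k₂t))/(k₂−k₁).
e^(−k₁t) = e^(−0.534×6.40) = e^(−3.418) = 0.03279; e^(−k₂t) = e^(−0.3936) = 0.6746.
C_S = 0.534×1.68/(0.0615−0.534) × (0.03279−0.6746) = (-1.899)×(-0.6418) = 1.219 mol/dm³.

1.22 mol/dm³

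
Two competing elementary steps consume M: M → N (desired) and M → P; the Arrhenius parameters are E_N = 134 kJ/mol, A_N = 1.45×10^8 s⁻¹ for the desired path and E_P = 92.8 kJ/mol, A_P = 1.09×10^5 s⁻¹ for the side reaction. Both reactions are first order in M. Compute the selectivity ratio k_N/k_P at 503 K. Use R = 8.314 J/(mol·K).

0.0700

Since both paths have the same order in M, the concentration cancels and S_{N/P} = k_N/k_P = (A_N/A_P)·exp[(E_P−E_N)/(RT)].
(E_P−E_N)/(RT) = (92.8−134)×10³/(8.314×503) = -41200/4182 = -9.852.
k_N/k_P = (1.45×10^8/1.09×10^5)·exp(-9.852) = 1330 × 5.265×10^-5 = 0.0700.
Since E_N > E_P, raising the temperature improves selectivity toward N.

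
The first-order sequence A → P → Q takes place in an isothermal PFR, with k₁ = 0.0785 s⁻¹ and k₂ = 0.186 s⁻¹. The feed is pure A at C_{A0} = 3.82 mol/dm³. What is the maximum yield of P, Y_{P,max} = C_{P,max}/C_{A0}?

At the optimum, C_{P,max}/C_{A0} = (k₁/k₂)^[k₂/(k₂−k₁)].
= (0.0785/0.186)^(0.186/(0.186−0.0785)) = (0.4220)^(1.730) = 0.2248.

0.225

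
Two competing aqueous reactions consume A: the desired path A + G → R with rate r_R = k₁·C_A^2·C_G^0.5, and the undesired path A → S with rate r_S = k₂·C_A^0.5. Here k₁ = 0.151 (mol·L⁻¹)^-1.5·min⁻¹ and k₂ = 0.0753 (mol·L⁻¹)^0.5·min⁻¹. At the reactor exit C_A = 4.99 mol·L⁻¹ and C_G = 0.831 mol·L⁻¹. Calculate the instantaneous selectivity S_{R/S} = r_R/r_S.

S_{R/S} = r_R/r_S = (k₁·C_A^2·C_G^0.5)/(k₂·C_A^0.5) = (k₁/k₂)·C_A^1.5·C_G^0.5.
= (0.151×4.990^2×0.8310^0.5) / (0.0753×4.990^0.5) = 3.428/0.1682 = 20.4.
Since the desired path is higher order in A, keeping C_A high (PFR or concentrated feed) favours R.

20.4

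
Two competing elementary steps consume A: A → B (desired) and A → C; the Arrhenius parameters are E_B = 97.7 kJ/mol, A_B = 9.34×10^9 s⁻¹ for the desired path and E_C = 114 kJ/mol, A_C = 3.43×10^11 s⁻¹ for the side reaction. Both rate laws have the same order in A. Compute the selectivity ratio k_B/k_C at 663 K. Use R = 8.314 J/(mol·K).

0.524

Since both paths have the same order in A, the concentration cancels and S_{B/C} = k_B/k_C = (A_B/A_C)·exp[(E_C−E_B)/(RT)].
(E_C−E_B)/(RT) = (114−97.7)×10³/(8.314×663) = 16300/5512 = 2.957.
k_B/k_C = (9.34×10^9/3.43×10^11)·exp(2.957) = 0.02723 × 19.24 = 0.524.
Since E_B < E_C, lowering the temperature improves selectivity toward B.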